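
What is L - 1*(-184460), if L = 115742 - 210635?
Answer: 89567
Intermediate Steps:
L = -94893
L - 1*(-184460) = -94893 - 1*(-184460) = -94893 + 184460 = 89567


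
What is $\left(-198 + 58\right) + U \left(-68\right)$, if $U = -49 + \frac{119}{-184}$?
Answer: $\frac{148855}{46} \approx 3236.0$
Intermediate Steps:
$U = - \frac{9135}{184}$ ($U = -49 + 119 \left(- \frac{1}{184}\right) = -49 - \frac{119}{184} = - \frac{9135}{184} \approx -49.647$)
$\left(-198 + 58\right) + U \left(-68\right) = \left(-198 + 58\right) - - \frac{155295}{46} = -140 + \frac{155295}{46} = \frac{148855}{46}$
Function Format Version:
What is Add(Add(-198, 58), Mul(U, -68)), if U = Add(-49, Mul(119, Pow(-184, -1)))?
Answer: Rational(148855, 46) ≈ 3236.0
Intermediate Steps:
U = Rational(-9135, 184) (U = Add(-49, Mul(119, Rational(-1, 184))) = Add(-49, Rational(-119, 184)) = Rational(-9135, 184) ≈ -49.647)
Add(Add(-198, 58), Mul(U, -68)) = Add(Add(-198, 58), Mul(Rational(-9135, 184), -68)) = Add(-140, Rational(155295, 46)) = Rational(148855, 46)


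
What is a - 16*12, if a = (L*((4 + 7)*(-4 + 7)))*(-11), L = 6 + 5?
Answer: -4185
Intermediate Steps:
L = 11
a = -3993 (a = (11*((4 + 7)*(-4 + 7)))*(-11) = (11*(11*3))*(-11) = (11*33)*(-11) = 363*(-11) = -3993)
a - 16*12 = -3993 - 16*12 = -3993 - 192 = -4185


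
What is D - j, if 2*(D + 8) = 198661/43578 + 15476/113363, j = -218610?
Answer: 2159869022032127/9880265628 ≈ 2.1860e+5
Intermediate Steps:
D = -55846904953/9880265628 (D = -8 + (198661/43578 + 15476/113363)/2 = -8 + (1/2)*(23195220071/4940132814) = -8 + 23195220071/9880265628 = -55846904953/9880265628 ≈ -5.6524)
D - j = -55846904953/9880265628 - 1*(-218610) = -55846904953/9880265628 + 218610 = 2159869022032127/9880265628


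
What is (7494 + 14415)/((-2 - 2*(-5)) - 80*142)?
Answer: -7303/3784 ≈ -1.9300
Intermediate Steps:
(7494 + 14415)/((-2 - 2*(-5)) - 80*142) = 21909/((-2 + 10) - 11360) = 21909/(8 - 11360) = 21909/(-11352) = 21909*(-1/11352) = -7303/3784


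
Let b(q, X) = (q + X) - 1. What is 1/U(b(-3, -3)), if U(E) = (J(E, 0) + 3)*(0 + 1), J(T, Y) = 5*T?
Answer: -1/32 ≈ -0.031250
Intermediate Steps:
b(q, X) = -1 + X + q (b(q, X) = (X + q) - 1 = -1 + X + q)
U(E) = 3 + 5*E (U(E) = (5*E + 3)*(0 + 1) = (3 + 5*E)*1 = 3 + 5*E)
1/U(b(-3, -3)) = 1/(3 + 5*(-1 - 3 - 3)) = 1/(3 + 5*(-7)) = 1/(3 - 35) = 1/(-32) = -1/32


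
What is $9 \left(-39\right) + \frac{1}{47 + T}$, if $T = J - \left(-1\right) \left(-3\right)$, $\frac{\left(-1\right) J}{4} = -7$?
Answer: $- \frac{25271}{72} \approx -350.99$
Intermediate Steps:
$J = 28$ ($J = \left(-4\right) \left(-7\right) = 28$)
$T = 25$ ($T = 28 - \left(-1\right) \left(-3\right) = 28 - 3 = 25$)
$9 \left(-39\right) + \frac{1}{47 + T} = 9 \left(-39\right) + \frac{1}{47 + 25} = -351 + \frac{1}{72} = - \frac{25271}{72}$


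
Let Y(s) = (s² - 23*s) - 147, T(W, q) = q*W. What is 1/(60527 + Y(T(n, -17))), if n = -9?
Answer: 1/80270 ≈ 1.2458e-5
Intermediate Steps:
T(W, q) = W*q
Y(s) = -147 + s² - 23*s
1/(60527 + Y(T(n, -17))) = 1/(60527 + (-147 + (-9*(-17))² - (-207)*(-17))) = 1/(60527 + (-147 + 153² - 23*153)) = 1/(60527 + (-147 + 23409 - 3519)) = 1/(60527 + 19743) = 1/80270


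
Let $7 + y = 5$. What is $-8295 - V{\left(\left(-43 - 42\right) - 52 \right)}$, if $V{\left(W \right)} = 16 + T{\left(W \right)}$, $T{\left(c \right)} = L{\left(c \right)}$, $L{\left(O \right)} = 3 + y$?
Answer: $-8312$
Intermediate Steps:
$y = -2$ ($y = -7 + 5 = -2$)
$L{\left(O \right)} = 1$ ($L{\left(O \right)} = 3 - 2 = 1$)
$T{\left(c \right)} = 1$
$V{\left(W \right)} = 17$ ($V{\left(W \right)} = 16 + 1 = 17$)
$-8295 - V{\left(\left(-43 - 42\right) - 52 \right)} = -8295 - 17 = -8312$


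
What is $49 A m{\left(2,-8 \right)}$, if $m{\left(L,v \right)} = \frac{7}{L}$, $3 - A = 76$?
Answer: $- \frac{25039}{2} \approx -12520.0$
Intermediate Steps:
$A = -73$ ($A = 3 - 76 = -73$)
$49 A m{\left(2,-8 \right)} = 49 \left(-73\right) \frac{7}{2} = - 3577 \cdot 7 \cdot \frac{1}{2} = \left(-3577\right) \frac{7}{2} = - \frac{25039}{2}$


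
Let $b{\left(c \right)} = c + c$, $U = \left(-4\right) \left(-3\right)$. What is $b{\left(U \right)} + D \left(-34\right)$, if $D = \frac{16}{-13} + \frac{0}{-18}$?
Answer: $\frac{856}{13} \approx 65.846$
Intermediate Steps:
$U = 12$
$b{\left(c \right)} = 2 c$
$D = - \frac{16}{13}$ ($D = 16 \left(- \frac{1}{13}\right) + 0 \left(- \frac{1}{18}\right) = - \frac{16}{13} + 0 = - \frac{16}{13} \approx -1.2308$)
$b{\left(U \right)} + D \left(-34\right) = 2 \cdot 12 - - \frac{544}{13} = 24 + \frac{544}{13} = \frac{856}{13}$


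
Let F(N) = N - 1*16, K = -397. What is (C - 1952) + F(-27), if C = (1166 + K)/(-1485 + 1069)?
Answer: -830689/416 ≈ -1996.8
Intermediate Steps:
C = -769/416 (C = (1166 - 397)/(-1485 + 1069) = 769/(-416) = 769*(-1/416) = -769/416 ≈ -1.8486)
F(N) = -16 + N (F(N) = N - 16 = -16 + N)
(C - 1952) + F(-27) = (-769/416 - 1952) + (-16 - 27) = -812801/416 - 43 = -830689/416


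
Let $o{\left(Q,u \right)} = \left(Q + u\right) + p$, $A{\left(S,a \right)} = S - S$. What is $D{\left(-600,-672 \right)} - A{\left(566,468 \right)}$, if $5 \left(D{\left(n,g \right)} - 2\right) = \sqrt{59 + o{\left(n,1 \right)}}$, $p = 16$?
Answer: $2 + \frac{2 i \sqrt{131}}{5} \approx 2.0 + 4.5782 i$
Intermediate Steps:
$A{\left(S,a \right)} = 0$
$o{\left(Q,u \right)} = 16 + Q + u$ ($o{\left(Q,u \right)} = \left(Q + u\right) + 16 = 16 + Q + u$)
$D{\left(n,g \right)} = 2 + \frac{\sqrt{76 + n}}{5}$ ($D{\left(n,g \right)} = 2 + \frac{\sqrt{59 + \left(16 + n + 1\right)}}{5} = 2 + \frac{\sqrt{59 + \left(17 + n\right)}}{5} = 2 + \frac{\sqrt{76 + n}}{5}$)
$D{\left(-600,-672 \right)} - A{\left(566,468 \right)} = \left(2 + \frac{\sqrt{76 - 600}}{5}\right) - 0 = \left(2 + \frac{\sqrt{-524}}{5}\right) + 0 = \left(2 + \frac{2 i \sqrt{131}}{5}\right) + 0 = 2 + \frac{2 i \sqrt{131}}{5}$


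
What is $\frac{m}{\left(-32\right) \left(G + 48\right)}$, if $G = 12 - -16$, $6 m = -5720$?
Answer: $\frac{715}{1824} \approx 0.392$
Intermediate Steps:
$m = - \frac{2860}{3}$ ($m = \frac{1}{6} \left(-5720\right) = - \frac{2860}{3} \approx -953.33$)
$G = 28$ ($G = 12 + 16 = 28$)
$\frac{m}{\left(-32\right) \left(G + 48\right)} = - \frac{2860}{3 \left(- 32 \left(28 + 48\right)\right)} = - \frac{2860}{3 \left(\left(-32\right) 76\right)} = - \frac{2860}{3 \left(-2432\right)} = \left(- \frac{2860}{3}\right) \left(- \frac{1}{2432}\right) = \frac{715}{1824}$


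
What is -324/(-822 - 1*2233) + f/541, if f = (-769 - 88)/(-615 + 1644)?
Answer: 177749101/1700684895 ≈ 0.10452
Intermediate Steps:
f = -857/1029 ≈ -0.83285
-324/(-822 - 1*2233) + f/541 = -324/(-822 - 1*2233) - 857/1029/541 = -324/(-822 - 2233) - 857/1029*1/541 = -324/(-3055) - 857/556689 = -324*(-1/3055) - 857/556689 = 324/3055 - 857/556689 = 177749101/1700684895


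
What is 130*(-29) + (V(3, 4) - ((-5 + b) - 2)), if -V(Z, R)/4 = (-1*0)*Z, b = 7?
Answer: -3770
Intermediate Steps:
V(Z, R) = 0 (V(Z, R) = -4*(-1*0)*Z = -0*Z = -4*0 = 0)
130*(-29) + (V(3, 4) - ((-5 + b) - 2)) = 130*(-29) + (0 - ((-5 + 7) - 2)) = -3770 + (0 - (2 - 2)) = -3770 + (0 - 1*0) = -3770 + (0 + 0) = -3770 + 0 = -3770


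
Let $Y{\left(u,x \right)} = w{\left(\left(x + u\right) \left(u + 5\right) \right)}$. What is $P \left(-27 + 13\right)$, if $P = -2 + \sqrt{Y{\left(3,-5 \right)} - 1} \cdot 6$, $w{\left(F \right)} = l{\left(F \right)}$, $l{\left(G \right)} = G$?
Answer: $28 - 84 i \sqrt{17} \approx 28.0 - 346.34 i$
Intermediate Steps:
$w{\left(F \right)} = F$
$Y{\left(u,x \right)} = \left(5 + u\right) \left(u + x\right)$ ($Y{\left(u,x \right)} = \left(x + u\right) \left(u + 5\right) = \left(u + x\right) \left(5 + u\right) = \left(5 + u\right) \left(u + x\right)$)
$P = -2 + 6 i \sqrt{17}$ ($P = -2 + \sqrt{\left(3^{2} + 5 \cdot 3 + 5 \left(-5\right) + 3 \left(-5\right)\right) - 1} \cdot 6 = -2 + \sqrt{\left(9 + 15 - 25 - 15\right) - 1} \cdot 6 = -2 + \sqrt{-16 - 1} \cdot 6 = -2 + \sqrt{-17} \cdot 6 = -2 + i \sqrt{17} \cdot 6 = -2 + 6 i \sqrt{17} \approx -2.0 + 24.739 i$)
$P \left(-27 + 13\right) = \left(-2 + 6 i \sqrt{17}\right) \left(-27 + 13\right) = \left(-2 + 6 i \sqrt{17}\right) \left(-14\right) = 28 - 84 i \sqrt{17}$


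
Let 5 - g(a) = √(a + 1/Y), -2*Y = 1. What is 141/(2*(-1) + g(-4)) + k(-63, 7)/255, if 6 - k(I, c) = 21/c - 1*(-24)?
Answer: 478/17 + 47*I*√6/5 ≈ 28.118 + 23.025*I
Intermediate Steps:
Y = -½ (Y = -½*1 = -½ ≈ -0.50000)
g(a) = 5 - √(-2 + a) (g(a) = 5 - √(a + 1/(-½)) = 5 - √(a - 2) = 5 - √(-2 + a))
k(I, c) = -18 - 21/c (k(I, c) = 6 - (21/c - 1*(-24)) = 6 - (21/c + 24) = 6 - (24 + 21/c) = 6 + (-24 - 21/c) = -18 - 21/c)
141/(2*(-1) + g(-4)) + k(-63, 7)/255 = 141/(2*(-1) + (5 - √(-2 - 4))) + (-18 - 21/7)/255 = 141/(-2 + (5 - √(-6))) + (-18 - 21*⅐)*(1/255) = 141/(-2 + (5 - I*√6)) + (-18 - 3)*(1/255) = 141/(-2 + (5 - I*√6)) - 21*1/255 = 141/(3 - I*√6) - 7/85 = -7/85 + 141/(3 - I*√6)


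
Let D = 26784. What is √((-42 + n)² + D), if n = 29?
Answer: √26953 ≈ 164.17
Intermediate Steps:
√((-42 + n)² + D) = √((-42 + 29)² + 26784) = √((-13)² + 26784) = √(169 + 26784) = √26953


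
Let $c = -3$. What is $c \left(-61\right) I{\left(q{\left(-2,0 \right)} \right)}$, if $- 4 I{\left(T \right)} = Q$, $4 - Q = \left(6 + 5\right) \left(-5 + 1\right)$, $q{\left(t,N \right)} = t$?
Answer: $-2196$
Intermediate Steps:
$Q = 48$ ($Q = 4 - \left(6 + 5\right) \left(-5 + 1\right) = 4 - 11 \left(-4\right) = 4 - -44 = 4 + 44 = 48$)
$I{\left(T \right)} = -12$ ($I{\left(T \right)} = \left(- \frac{1}{4}\right) 48 = -12$)
$c \left(-61\right) I{\left(q{\left(-2,0 \right)} \right)} = \left(-3\right) \left(-61\right) \left(-12\right) = 183 \left(-12\right) = -2196$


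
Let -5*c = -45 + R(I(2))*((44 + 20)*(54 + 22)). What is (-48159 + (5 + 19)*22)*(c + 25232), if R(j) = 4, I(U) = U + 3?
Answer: -5084561619/5 ≈ -1.0169e+9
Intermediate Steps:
I(U) = 3 + U
c = -19411/5 (c = -(-45 + 4*((44 + 20)*(54 + 22)))/5 = -(-45 + 4*(64*76))/5 = -(-45 + 4*4864)/5 = -(-45 + 19456)/5 = -⅕*19411 = -19411/5 ≈ -3882.2)
(-48159 + (5 + 19)*22)*(c + 25232) = (-48159 + (5 + 19)*22)*(-19411/5 + 25232) = (-48159 + 24*22)*(106749/5) = (-48159 + 528)*(106749/5) = -47631*106749/5 = -5084561619/5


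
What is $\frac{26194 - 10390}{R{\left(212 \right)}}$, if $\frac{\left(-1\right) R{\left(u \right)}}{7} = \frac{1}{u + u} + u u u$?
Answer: $- \frac{744544}{3142164879} \approx -0.00023695$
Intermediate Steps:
$R{\left(u \right)} = - 7 u^{3} - \frac{7}{2 u}$ ($R{\left(u \right)} = - 7 \left(\frac{1}{u + u} + u u u\right) = - 7 \left(\frac{1}{2 u} + u u^{2}\right) = - 7 \left(\frac{1}{2 u} + u^{3}\right) = - 7 \left(u^{3} + \frac{1}{2 u}\right) = - 7 u^{3} - \frac{7}{2 u}$)
$\frac{26194 - 10390}{R{\left(212 \right)}} = \frac{26194 - 10390}{\frac{7}{2} \cdot \frac{1}{212} \left(-1 - 2 \cdot 212^{4}\right)} = \frac{15804}{\frac{7}{2} \cdot \frac{1}{212} \left(-1 - 4039926272\right)} = \frac{15804}{\frac{7}{2} \cdot \frac{1}{212} \left(-4039926273\right)} = \frac{15804}{- \frac{28279483911}{424}} = 15804 \left(- \frac{424}{28279483911}\right) = - \frac{744544}{3142164879}$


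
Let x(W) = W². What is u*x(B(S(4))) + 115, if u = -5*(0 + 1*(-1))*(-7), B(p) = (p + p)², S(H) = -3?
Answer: -45245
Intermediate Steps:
B(p) = 4*p² (B(p) = (2*p)² = 4*p²)
u = -35 (u = -5*(0 - 1)*(-7) = -5*(-1)*(-7) = 5*(-7) = -35)
u*x(B(S(4))) + 115 = -35*(4*(-3)²)² + 115 = -35*(4*9)² + 115 = -35*36² + 115 = -35*1296 + 115 = -45360 + 115 = -45245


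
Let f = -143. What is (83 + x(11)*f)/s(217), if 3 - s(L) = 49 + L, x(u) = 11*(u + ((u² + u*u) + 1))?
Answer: 399459/263 ≈ 1518.9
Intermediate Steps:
x(u) = 11 + 11*u + 22*u² (x(u) = 11*(u + ((u² + u²) + 1)) = 11*(u + (2*u² + 1)) = 11*(u + (1 + 2*u²)) = 11*(1 + u + 2*u²) = 11 + 11*u + 22*u²)
s(L) = -46 - L (s(L) = 3 - (49 + L) = 3 + (-49 - L) = -46 - L)
(83 + x(11)*f)/s(217) = (83 + (11 + 11*11 + 22*11²)*(-143))/(-46 - 1*217) = (83 + (11 + 121 + 22*121)*(-143))/(-46 - 217) = (83 + (11 + 121 + 2662)*(-143))/(-263) = (83 + 2794*(-143))*(-1/263) = (83 - 399542)*(-1/263) = -399459*(-1/263) = 399459/263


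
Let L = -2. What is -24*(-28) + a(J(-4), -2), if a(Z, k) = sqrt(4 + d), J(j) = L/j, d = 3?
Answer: 672 + sqrt(7) ≈ 674.65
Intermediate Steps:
J(j) = -2/j
a(Z, k) = sqrt(7) (a(Z, k) = sqrt(4 + 3) = sqrt(7))
-24*(-28) + a(J(-4), -2) = -24*(-28) + sqrt(7) = 672 + sqrt(7)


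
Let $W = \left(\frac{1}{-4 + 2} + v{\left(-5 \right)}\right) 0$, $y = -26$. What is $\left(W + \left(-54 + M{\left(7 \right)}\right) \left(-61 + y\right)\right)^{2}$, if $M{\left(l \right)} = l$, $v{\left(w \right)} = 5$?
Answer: $16719921$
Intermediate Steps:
$W = 0$ ($W = \left(\frac{1}{-4 + 2} + 5\right) 0 = \left(\frac{1}{-2} + 5\right) 0 = \left(- \frac{1}{2} + 5\right) 0 = \frac{9}{2} \cdot 0 = 0$)
$\left(W + \left(-54 + M{\left(7 \right)}\right) \left(-61 + y\right)\right)^{2} = \left(0 + \left(-54 + 7\right) \left(-61 - 26\right)\right)^{2} = \left(0 - -4089\right)^{2} = \left(0 + 4089\right)^{2} = 4089^{2} = 16719921$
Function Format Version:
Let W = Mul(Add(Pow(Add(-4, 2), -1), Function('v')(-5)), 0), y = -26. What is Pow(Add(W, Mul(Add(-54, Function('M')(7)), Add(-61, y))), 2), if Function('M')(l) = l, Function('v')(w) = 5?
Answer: 16719921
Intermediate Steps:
W = 0 (W = Mul(Add(Pow(Add(-4, 2), -1), 5), 0) = Mul(Add(Pow(-2, -1), 5), 0) = Mul(Add(Rational(-1, 2), 5), 0) = Mul(Rational(9, 2), 0) = 0)
Pow(Add(W, Mul(Add(-54, Function('M')(7)), Add(-61, y))), 2) = Pow(Add(0, Mul(Add(-54, 7), Add(-61, -26))), 2) = Pow(Add(0, Mul(-47, -87)), 2) = Pow(Add(0, 4089), 2) = Pow(4089, 2) = 16719921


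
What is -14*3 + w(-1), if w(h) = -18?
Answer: -60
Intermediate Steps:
-14*3 + w(-1) = -14*3 - 18 = -42 - 18 = -60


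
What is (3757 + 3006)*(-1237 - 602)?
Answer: -12437157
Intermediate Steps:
(3757 + 3006)*(-1237 - 602) = 6763*(-1839) = -12437157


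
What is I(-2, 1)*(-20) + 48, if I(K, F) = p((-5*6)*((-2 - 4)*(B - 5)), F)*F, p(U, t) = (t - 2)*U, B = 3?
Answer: -7152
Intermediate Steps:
p(U, t) = U*(-2 + t) (p(U, t) = (-2 + t)*U = U*(-2 + t))
I(K, F) = F*(720 - 360*F) (I(K, F) = (((-5*6)*((-2 - 4)*(3 - 5)))*(-2 + F))*F = ((-(-180)*(-2))*(-2 + F))*F = ((-30*12)*(-2 + F))*F = (-360*(-2 + F))*F = (720 - 360*F)*F = F*(720 - 360*F))
I(-2, 1)*(-20) + 48 = (360*1*(2 - 1*1))*(-20) + 48 = (360*1*(2 - 1))*(-20) + 48 = (360*1*1)*(-20) + 48 = 360*(-20) + 48 = -7200 + 48 = -7152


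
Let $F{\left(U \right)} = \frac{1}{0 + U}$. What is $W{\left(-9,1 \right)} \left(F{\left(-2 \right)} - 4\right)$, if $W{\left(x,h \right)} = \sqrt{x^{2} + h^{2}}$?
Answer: $- \frac{9 \sqrt{82}}{2} \approx -40.749$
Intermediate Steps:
$F{\left(U \right)} = \frac{1}{U}$
$W{\left(x,h \right)} = \sqrt{h^{2} + x^{2}}$
$W{\left(-9,1 \right)} \left(F{\left(-2 \right)} - 4\right) = \sqrt{1^{2} + \left(-9\right)^{2}} \left(\frac{1}{-2} - 4\right) = \sqrt{1 + 81} \left(- \frac{1}{2} - 4\right) = \sqrt{82} \left(- \frac{9}{2}\right) = - \frac{9 \sqrt{82}}{2}$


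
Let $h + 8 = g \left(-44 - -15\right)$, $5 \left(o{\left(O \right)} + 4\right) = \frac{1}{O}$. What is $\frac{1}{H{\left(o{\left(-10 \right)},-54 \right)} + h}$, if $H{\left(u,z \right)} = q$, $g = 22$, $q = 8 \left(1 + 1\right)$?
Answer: $- \frac{1}{630} \approx -0.0015873$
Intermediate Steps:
$q = 16$ ($q = 8 \cdot 2 = 16$)
$o{\left(O \right)} = -4 + \frac{1}{5 O}$
$H{\left(u,z \right)} = 16$
$h = -646$ ($h = -8 + 22 \left(-44 - -15\right) = -8 + 22 \left(-44 + 15\right) = -8 + 22 \left(-29\right) = -8 - 638 = -646$)
$\frac{1}{H{\left(o{\left(-10 \right)},-54 \right)} + h} = \frac{1}{16 - 646} = \frac{1}{-630} = - \frac{1}{630}$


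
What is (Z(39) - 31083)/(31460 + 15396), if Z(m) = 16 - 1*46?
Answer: -31113/46856 ≈ -0.66401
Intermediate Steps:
Z(m) = -30 (Z(m) = 16 - 46 = -30)
(Z(39) - 31083)/(31460 + 15396) = (-30 - 31083)/(31460 + 15396) = -31113/46856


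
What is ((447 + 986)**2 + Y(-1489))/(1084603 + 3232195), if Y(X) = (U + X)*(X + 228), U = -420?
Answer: 2230369/2158399 ≈ 1.0333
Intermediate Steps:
Y(X) = (-420 + X)*(228 + X) (Y(X) = (-420 + X)*(X + 228) = (-420 + X)*(228 + X))
((447 + 986)**2 + Y(-1489))/(1084603 + 3232195) = ((447 + 986)**2 + (-95760 + (-1489)**2 - 192*(-1489)))/(1084603 + 3232195) = (1433**2 + (-95760 + 2217121 + 285888))/4316798 = (2053489 + 2407249)*(1/4316798) = 4460738*(1/4316798) = 2230369/2158399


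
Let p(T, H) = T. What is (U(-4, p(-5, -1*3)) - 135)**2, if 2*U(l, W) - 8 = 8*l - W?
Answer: 83521/4 ≈ 20880.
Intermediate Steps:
U(l, W) = 4 + 4*l - W/2 (U(l, W) = 4 + (8*l - W)/2 = 4 + (-W + 8*l)/2 = 4 + (4*l - W/2) = 4 + 4*l - W/2)
(U(-4, p(-5, -1*3)) - 135)**2 = ((4 + 4*(-4) - 1/2*(-5)) - 135)**2 = ((4 - 16 + 5/2) - 135)**2 = (-19/2 - 135)**2 = (-289/2)**2 = 83521/4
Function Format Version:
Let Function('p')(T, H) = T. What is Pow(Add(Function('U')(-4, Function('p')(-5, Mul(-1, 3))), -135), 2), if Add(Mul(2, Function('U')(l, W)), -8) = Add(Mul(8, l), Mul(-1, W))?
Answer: Rational(83521, 4) ≈ 20880.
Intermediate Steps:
Function('U')(l, W) = Add(4, Mul(4, l), Mul(Rational(-1, 2), W)) (Function('U')(l, W) = Add(4, Mul(Rational(1, 2), Add(Mul(8, l), Mul(-1, W)))) = Add(4, Mul(Rational(1, 2), Add(Mul(-1, W), Mul(8, l)))) = Add(4, Add(Mul(4, l), Mul(Rational(-1, 2), W))) = Add(4, Mul(4, l), Mul(Rational(-1, 2), W)))
Pow(Add(Function('U')(-4, Function('p')(-5, Mul(-1, 3))), -135), 2) = Pow(Add(Add(4, Mul(4, -4), Mul(Rational(-1, 2), -5)), -135), 2) = Pow(Add(Add(4, -16, Rational(5, 2)), -135), 2) = Pow(Add(Rational(-19, 2), -135), 2) = Pow(Rational(-289, 2), 2) = Rational(83521, 4)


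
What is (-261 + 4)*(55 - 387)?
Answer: 85324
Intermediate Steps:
(-261 + 4)*(55 - 387) = -257*(-332) = 85324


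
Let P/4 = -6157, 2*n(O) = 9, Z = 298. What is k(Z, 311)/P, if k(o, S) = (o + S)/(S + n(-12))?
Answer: -609/7770134 ≈ -7.8377e-5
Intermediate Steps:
n(O) = 9/2 (n(O) = (½)*9 = 9/2)
P = -24628 (P = 4*(-6157) = -24628)
k(o, S) = (S + o)/(9/2 + S) (k(o, S) = (o + S)/(S + 9/2) = (S + o)/(9/2 + S))
k(Z, 311)/P = (2*(311 + 298)/(9 + 2*311))/(-24628) = (2*609/(9 + 622))*(-1/24628) = (2*609/631)*(-1/24628) = (2*(1/631)*609)*(-1/24628) = (1218/631)*(-1/24628) = -609/7770134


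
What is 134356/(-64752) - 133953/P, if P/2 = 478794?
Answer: -715267802/322946553 ≈ -2.2148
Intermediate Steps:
P = 957588 (P = 2*478794 = 957588)
134356/(-64752) - 133953/P = 134356/(-64752) - 133953/957588 = 134356*(-1/64752) - 133953*1/957588 = -33589/16188 - 44651/319196 = -715267802/322946553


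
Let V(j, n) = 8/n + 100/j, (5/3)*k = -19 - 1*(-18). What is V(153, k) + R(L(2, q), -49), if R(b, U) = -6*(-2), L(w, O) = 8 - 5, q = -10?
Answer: -104/153 ≈ -0.67974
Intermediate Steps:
L(w, O) = 3
k = -⅗ (k = 3*(-19 - 1*(-18))/5 = 3*(-19 + 18)/5 = (⅗)*(-1) = -⅗ ≈ -0.60000)
R(b, U) = 12
V(153, k) + R(L(2, q), -49) = (8/(-⅗) + 100/153) + 12 = (8*(-5/3) + 100*(1/153)) + 12 = (-40/3 + 100/153) + 12 = -1940/153 + 12 = -104/153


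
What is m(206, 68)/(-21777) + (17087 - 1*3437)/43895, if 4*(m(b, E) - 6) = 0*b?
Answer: 19799512/63726761 ≈ 0.31069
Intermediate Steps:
m(b, E) = 6 (m(b, E) = 6 + (0*b)/4 = 6 + (¼)*0 = 6 + 0 = 6)
m(206, 68)/(-21777) + (17087 - 1*3437)/43895 = 6/(-21777) + (17087 - 1*3437)/43895 = 6*(-1/21777) + (17087 - 3437)*(1/43895) = -2/7259 + 13650*(1/43895) = -2/7259 + 2730/8779 = 19799512/63726761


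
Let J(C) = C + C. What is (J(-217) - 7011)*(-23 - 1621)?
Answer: 12239580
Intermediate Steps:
J(C) = 2*C
(J(-217) - 7011)*(-23 - 1621) = (2*(-217) - 7011)*(-23 - 1621) = (-434 - 7011)*(-1644) = -7445*(-1644) = 12239580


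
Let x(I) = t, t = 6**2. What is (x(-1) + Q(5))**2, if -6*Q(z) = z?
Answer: 44521/36 ≈ 1236.7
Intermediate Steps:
Q(z) = -z/6
t = 36
x(I) = 36
(x(-1) + Q(5))**2 = (36 - 1/6*5)**2 = (36 - 5/6)**2 = (211/6)**2 = 44521/36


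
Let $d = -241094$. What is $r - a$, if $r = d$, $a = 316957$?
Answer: $-558051$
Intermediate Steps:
$r = -241094$
$r - a = -241094 - 316957 = -558051$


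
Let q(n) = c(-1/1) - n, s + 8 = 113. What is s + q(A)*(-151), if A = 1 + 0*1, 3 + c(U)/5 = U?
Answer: 3276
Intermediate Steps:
s = 105 (s = -8 + 113 = 105)
c(U) = -15 + 5*U
A = 1 (A = 1 + 0 = 1)
q(n) = -20 - n (q(n) = (-15 + 5*(-1/1)) - n = (-15 + 5*(-1*1)) - n = (-15 + 5*(-1)) - n = (-15 - 5) - n = -20 - n)
s + q(A)*(-151) = 105 + (-20 - 1*1)*(-151) = 105 + (-20 - 1)*(-151) = 105 - 21*(-151) = 105 + 3171 = 3276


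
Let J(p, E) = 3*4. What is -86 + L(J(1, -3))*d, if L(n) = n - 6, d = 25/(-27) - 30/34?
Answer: -14818/153 ≈ -96.850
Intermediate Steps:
J(p, E) = 12
d = -830/459 (d = 25*(-1/27) - 30*1/34 = -25/27 - 15/17 = -830/459 ≈ -1.8083)
L(n) = -6 + n
-86 + L(J(1, -3))*d = -86 + (-6 + 12)*(-830/459) = -86 + 6*(-830/459) = -86 - 1660/153 = -14818/153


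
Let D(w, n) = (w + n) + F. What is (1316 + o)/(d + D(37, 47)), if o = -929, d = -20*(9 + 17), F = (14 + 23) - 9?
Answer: -129/136 ≈ -0.94853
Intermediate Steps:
F = 28 (F = 37 - 9 = 28)
d = -520 (d = -20*26 = -520)
D(w, n) = 28 + n + w (D(w, n) = (w + n) + 28 = (n + w) + 28 = 28 + n + w)
(1316 + o)/(d + D(37, 47)) = (1316 - 929)/(-520 + (28 + 47 + 37)) = 387/(-520 + 112) = 387/(-408) = 387*(-1/408) = -129/136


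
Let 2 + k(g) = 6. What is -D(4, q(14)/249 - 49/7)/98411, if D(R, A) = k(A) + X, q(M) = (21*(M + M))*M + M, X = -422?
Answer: 418/98411 ≈ 0.0042475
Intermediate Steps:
k(g) = 4 (k(g) = -2 + 6 = 4)
q(M) = M + 42*M**2 (q(M) = (21*(2*M))*M + M = (42*M)*M + M = 42*M**2 + M = M + 42*M**2)
D(R, A) = -418 (D(R, A) = 4 - 422 = -418)
-D(4, q(14)/249 - 49/7)/98411 = -(-418)/98411 = -1*(-418/98411) = 418/98411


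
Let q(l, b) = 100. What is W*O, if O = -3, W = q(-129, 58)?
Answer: -300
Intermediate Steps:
W = 100
W*O = 100*(-3) = -300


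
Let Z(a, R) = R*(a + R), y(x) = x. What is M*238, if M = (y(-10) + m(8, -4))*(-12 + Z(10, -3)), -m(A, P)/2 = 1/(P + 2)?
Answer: 70686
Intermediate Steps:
Z(a, R) = R*(R + a)
m(A, P) = -2/(2 + P) (m(A, P) = -2/(P + 2) = -2/(2 + P))
M = 297 (M = (-10 - 2/(2 - 4))*(-12 - 3*(-3 + 10)) = (-10 - 2/(-2))*(-12 - 3*7) = (-10 - 2*(-½))*(-12 - 21) = (-10 + 1)*(-33) = -9*(-33) = 297)
M*238 = 297*238 = 70686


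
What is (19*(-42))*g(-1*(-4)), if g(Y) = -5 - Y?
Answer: 7182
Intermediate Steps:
(19*(-42))*g(-1*(-4)) = (19*(-42))*(-5 - (-1)*(-4)) = -798*(-5 - 1*4) = -798*(-5 - 4) = -798*(-9) = 7182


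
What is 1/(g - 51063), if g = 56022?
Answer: 1/4959 ≈ 0.00020165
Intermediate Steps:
1/(g - 51063) = 1/(56022 - 51063) = 1/4959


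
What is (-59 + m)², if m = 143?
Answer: 7056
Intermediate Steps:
(-59 + m)² = (-59 + 143)² = 84² = 7056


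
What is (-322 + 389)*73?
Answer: 4891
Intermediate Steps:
(-322 + 389)*73 = 67*73 = 4891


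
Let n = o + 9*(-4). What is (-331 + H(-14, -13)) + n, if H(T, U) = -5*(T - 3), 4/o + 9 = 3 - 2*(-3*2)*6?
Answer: -9304/33 ≈ -281.94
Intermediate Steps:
o = 2/33 (o = 4/(-9 + (3 - 2*(-3*2)*6)) = 4/(-9 + (3 - (-12)*6)) = 4/(-9 + (3 - 2*(-36))) = 4/(-9 + (3 + 72)) = 4/(-9 + 75) = 4/66 = 4*(1/66) = 2/33 ≈ 0.060606)
n = -1186/33 (n = 2/33 + 9*(-4) = 2/33 - 36 = -1186/33 ≈ -35.939)
H(T, U) = 15 - 5*T (H(T, U) = -5*(-3 + T) = 15 - 5*T)
(-331 + H(-14, -13)) + n = (-331 + (15 - 5*(-14))) - 1186/33 = (-331 + (15 + 70)) - 1186/33 = (-331 + 85) - 1186/33 = -246 - 1186/33 = -9304/33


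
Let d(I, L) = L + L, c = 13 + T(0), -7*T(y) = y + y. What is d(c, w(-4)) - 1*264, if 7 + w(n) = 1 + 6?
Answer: -264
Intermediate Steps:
T(y) = -2*y/7 (T(y) = -(y + y)/7 = -2*y/7)
c = 13 (c = 13 - 2/7*0 = 13 + 0 = 13)
w(n) = 0 (w(n) = -7 + (1 + 6) = -7 + 7 = 0)
d(I, L) = 2*L
d(c, w(-4)) - 1*264 = 2*0 - 1*264 = 0 - 264 = -264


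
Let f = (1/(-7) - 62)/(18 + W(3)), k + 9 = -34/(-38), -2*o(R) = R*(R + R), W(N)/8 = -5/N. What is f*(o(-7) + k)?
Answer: 202275/266 ≈ 760.43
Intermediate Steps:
W(N) = -40/N (W(N) = 8*(-5/N) = -40/N)
o(R) = -R² (o(R) = -R*(R + R)/2 = -R*2*R/2 = -R²)
k = -154/19 (k = -9 - 34/(-38) = -9 - 34*(-1/38) = -9 + 17/19 = -154/19 ≈ -8.1053)
f = -1305/98 (f = (1/(-7) - 62)/(18 - 40/3) = (-⅐ - 62)/(18 - 40*⅓) = -435/(7*(18 - 40/3)) = -435/(7*14/3) = -435/7*3/14 = -1305/98 ≈ -13.316)
f*(o(-7) + k) = -1305*(-1*(-7)² - 154/19)/98 = -1305*(-1*49 - 154/19)/98 = -1305*(-49 - 154/19)/98 = -1305/98*(-1085/19) = 202275/266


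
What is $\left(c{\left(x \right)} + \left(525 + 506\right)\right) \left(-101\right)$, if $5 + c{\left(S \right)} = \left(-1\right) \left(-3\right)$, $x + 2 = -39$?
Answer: $-103929$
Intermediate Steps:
$x = -41$ ($x = -2 - 39 = -41$)
$c{\left(S \right)} = -2$ ($c{\left(S \right)} = -5 - -3 = -5 + 3 = -2$)
$\left(c{\left(x \right)} + \left(525 + 506\right)\right) \left(-101\right) = \left(-2 + \left(525 + 506\right)\right) \left(-101\right) = \left(-2 + 1031\right) \left(-101\right) = 1029 \left(-101\right) = -103929$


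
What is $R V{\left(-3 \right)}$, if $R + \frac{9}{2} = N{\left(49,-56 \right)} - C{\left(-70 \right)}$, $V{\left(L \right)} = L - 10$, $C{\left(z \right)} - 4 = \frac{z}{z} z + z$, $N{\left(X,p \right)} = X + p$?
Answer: $- \frac{3237}{2} \approx -1618.5$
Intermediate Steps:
$C{\left(z \right)} = 4 + 2 z$ ($C{\left(z \right)} = 4 + \left(\frac{z}{z} z + z\right) = 4 + \left(1 z + z\right) = 4 + \left(z + z\right) = 4 + 2 z$)
$V{\left(L \right)} = -10 + L$ ($V{\left(L \right)} = L - 10 = -10 + L$)
$R = \frac{249}{2}$ ($R = - \frac{9}{2} + \left(\left(49 - 56\right) - \left(4 + 2 \left(-70\right)\right)\right) = - \frac{9}{2} - -129 = - \frac{9}{2} + \left(-7 + 136\right) = - \frac{9}{2} + 129 = \frac{249}{2} \approx 124.5$)
$R V{\left(-3 \right)} = \frac{249 \left(-10 - 3\right)}{2} = \frac{249}{2} \left(-13\right) = - \frac{3237}{2}$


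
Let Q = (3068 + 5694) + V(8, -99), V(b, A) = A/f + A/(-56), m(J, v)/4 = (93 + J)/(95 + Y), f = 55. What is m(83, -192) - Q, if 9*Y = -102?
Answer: -615199741/70280 ≈ -8753.5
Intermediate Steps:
Y = -34/3 (Y = (⅑)*(-102) = -34/3 ≈ -11.333)
m(J, v) = 1116/251 + 12*J/251 (m(J, v) = 4*((93 + J)/(95 - 34/3)) = 4*((93 + J)/(251/3)) = 4*((93 + J)*(3/251)) = 4*(279/251 + 3*J/251) = 1116/251 + 12*J/251)
V(b, A) = A/3080 (V(b, A) = A/55 + A/(-56) = A*(1/55) + A*(-1/56) = A/55 - A/56 = A/3080)
Q = 2453351/280 (Q = (3068 + 5694) + (1/3080)*(-99) = 8762 - 9/280 = 2453351/280 ≈ 8762.0)
m(83, -192) - Q = (1116/251 + (12/251)*83) - 1*2453351/280 = (1116/251 + 996/251) - 2453351/280 = 2112/251 - 2453351/280 = -615199741/70280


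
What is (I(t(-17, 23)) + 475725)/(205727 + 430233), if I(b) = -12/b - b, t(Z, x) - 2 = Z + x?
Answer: 73187/97840 ≈ 0.74803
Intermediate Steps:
t(Z, x) = 2 + Z + x (t(Z, x) = 2 + (Z + x) = 2 + Z + x)
I(b) = -b - 12/b
(I(t(-17, 23)) + 475725)/(205727 + 430233) = ((-(2 - 17 + 23) - 12/(2 - 17 + 23)) + 475725)/(205727 + 430233) = ((-1*8 - 12/8) + 475725)/635960 = ((-8 - 12*1/8) + 475725)*(1/635960) = ((-8 - 3/2) + 475725)*(1/635960) = (-19/2 + 475725)*(1/635960) = (951431/2)*(1/635960) = 73187/97840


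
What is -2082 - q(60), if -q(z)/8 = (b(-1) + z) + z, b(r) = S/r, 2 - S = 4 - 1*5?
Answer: -1146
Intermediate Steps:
S = 3 (S = 2 - (4 - 1*5) = 2 - (4 - 5) = 2 - 1*(-1) = 2 + 1 = 3)
b(r) = 3/r
q(z) = 24 - 16*z (q(z) = -8*((3/(-1) + z) + z) = -8*((3*(-1) + z) + z) = -8*((-3 + z) + z) = -8*(-3 + 2*z) = 24 - 16*z)
-2082 - q(60) = -2082 - (24 - 16*60) = -2082 - (24 - 960) = -2082 - 1*(-936) = -2082 + 936 = -1146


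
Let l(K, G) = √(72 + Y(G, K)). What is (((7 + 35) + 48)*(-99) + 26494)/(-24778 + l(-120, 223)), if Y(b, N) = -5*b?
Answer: -435696352/613950327 - 17584*I*√1043/613950327 ≈ -0.70966 - 0.00092497*I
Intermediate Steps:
l(K, G) = √(72 - 5*G)
(((7 + 35) + 48)*(-99) + 26494)/(-24778 + l(-120, 223)) = (((7 + 35) + 48)*(-99) + 26494)/(-24778 + √(72 - 5*223)) = ((42 + 48)*(-99) + 26494)/(-24778 + √(72 - 1115)) = (90*(-99) + 26494)/(-24778 + √(-1043)) = (-8910 + 26494)/(-24778 + I*√1043) = 17584/(-24778 + I*√1043)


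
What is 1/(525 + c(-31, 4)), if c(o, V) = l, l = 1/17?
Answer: 17/8926 ≈ 0.0019045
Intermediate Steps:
l = 1/17 ≈ 0.058824
c(o, V) = 1/17
1/(525 + c(-31, 4)) = 1/(525 + 1/17) = 1/(8926/17) = 17/8926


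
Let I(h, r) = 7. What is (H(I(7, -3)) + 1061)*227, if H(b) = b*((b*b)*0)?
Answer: 240847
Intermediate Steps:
H(b) = 0 (H(b) = b*(b²*0) = b*0 = 0)
(H(I(7, -3)) + 1061)*227 = (0 + 1061)*227 = 1061*227 = 240847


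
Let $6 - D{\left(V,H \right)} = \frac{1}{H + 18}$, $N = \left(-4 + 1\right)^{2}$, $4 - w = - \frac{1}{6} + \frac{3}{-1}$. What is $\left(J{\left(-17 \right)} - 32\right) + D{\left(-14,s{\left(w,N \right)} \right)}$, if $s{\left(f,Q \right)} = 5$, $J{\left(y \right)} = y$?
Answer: $- \frac{990}{23} \approx -43.043$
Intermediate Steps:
$w = \frac{43}{6}$ ($w = 4 - \left(- \frac{1}{6} + \frac{3}{-1}\right) = 4 - \left(\left(-1\right) \frac{1}{6} + 3 \left(-1\right)\right) = 4 - \left(- \frac{1}{6} - 3\right) = 4 - - \frac{19}{6} = 4 + \frac{19}{6} = \frac{43}{6} \approx 7.1667$)
$N = 9$ ($N = \left(-3\right)^{2} = 9$)
$D{\left(V,H \right)} = 6 - \frac{1}{18 + H}$ ($D{\left(V,H \right)} = 6 - \frac{1}{H + 18} = 6 - \frac{1}{18 + H}$)
$\left(J{\left(-17 \right)} - 32\right) + D{\left(-14,s{\left(w,N \right)} \right)} = \left(-17 - 32\right) + \frac{107 + 6 \cdot 5}{18 + 5} = -49 + \frac{107 + 30}{23} = -49 + \frac{1}{23} \cdot 137 = -49 + \frac{137}{23} = - \frac{990}{23}$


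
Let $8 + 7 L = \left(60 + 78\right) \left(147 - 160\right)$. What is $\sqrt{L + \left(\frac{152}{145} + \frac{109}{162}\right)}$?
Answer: $\frac{i \sqrt{85353333310}}{18270} \approx 15.991 i$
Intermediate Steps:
$L = - \frac{1802}{7}$ ($L = - \frac{8}{7} + \frac{\left(60 + 78\right) \left(147 - 160\right)}{7} = - \frac{8}{7} + \frac{138 \left(-13\right)}{7} = - \frac{8}{7} + \frac{1}{7} \left(-1794\right) = - \frac{8}{7} - \frac{1794}{7} = - \frac{1802}{7} \approx -257.43$)
$\sqrt{L + \left(\frac{152}{145} + \frac{109}{162}\right)} = \sqrt{- \frac{1802}{7} + \left(\frac{152}{145} + \frac{109}{162}\right)} = \sqrt{- \frac{1802}{7} + \frac{40429}{23490}} = \sqrt{- \frac{42045977}{164430}} = \frac{i \sqrt{85353333310}}{18270}$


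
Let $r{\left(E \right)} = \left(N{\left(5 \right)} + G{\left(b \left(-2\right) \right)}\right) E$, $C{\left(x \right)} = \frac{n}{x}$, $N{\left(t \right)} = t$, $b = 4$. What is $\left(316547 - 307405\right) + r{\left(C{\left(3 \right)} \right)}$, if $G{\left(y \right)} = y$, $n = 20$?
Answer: $9122$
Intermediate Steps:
$C{\left(x \right)} = \frac{20}{x}$
$r{\left(E \right)} = - 3 E$ ($r{\left(E \right)} = \left(5 + 4 \left(-2\right)\right) E = \left(5 - 8\right) E = - 3 E$)
$\left(316547 - 307405\right) + r{\left(C{\left(3 \right)} \right)} = \left(316547 - 307405\right) - 3 \cdot \frac{20}{3} = 9142 - 3 \cdot 20 \cdot \frac{1}{3} = 9142 - 20 = 9122$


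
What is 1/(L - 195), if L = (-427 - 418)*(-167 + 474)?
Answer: -1/259610 ≈ -3.8519e-6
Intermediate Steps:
L = -259415 (L = -845*307 = -259415)
1/(L - 195) = 1/(-259415 - 195) = 1/(-259610) = -1/259610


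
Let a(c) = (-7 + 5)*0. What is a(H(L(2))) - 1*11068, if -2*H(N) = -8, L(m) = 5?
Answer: -11068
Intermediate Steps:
H(N) = 4 (H(N) = -½*(-8) = 4)
a(c) = 0 (a(c) = -2*0 = 0)
a(H(L(2))) - 1*11068 = 0 - 1*11068 = 0 - 11068 = -11068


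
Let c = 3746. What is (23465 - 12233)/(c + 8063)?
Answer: 11232/11809 ≈ 0.95114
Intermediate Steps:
(23465 - 12233)/(c + 8063) = (23465 - 12233)/(3746 + 8063) = 11232/11809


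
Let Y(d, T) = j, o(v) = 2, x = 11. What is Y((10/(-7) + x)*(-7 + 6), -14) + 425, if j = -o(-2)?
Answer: 423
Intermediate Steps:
j = -2 (j = -1*2 = -2)
Y(d, T) = -2
Y((10/(-7) + x)*(-7 + 6), -14) + 425 = -2 + 425 = 423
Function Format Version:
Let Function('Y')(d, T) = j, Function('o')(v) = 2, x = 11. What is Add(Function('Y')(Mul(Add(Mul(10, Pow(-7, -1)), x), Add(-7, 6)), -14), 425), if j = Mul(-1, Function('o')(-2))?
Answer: 423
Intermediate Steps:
j = -2 (j = Mul(-1, 2) = -2)
Function('Y')(d, T) = -2
Add(Function('Y')(Mul(Add(Mul(10, Pow(-7, -1)), x), Add(-7, 6)), -14), 425) = Add(-2, 425) = 423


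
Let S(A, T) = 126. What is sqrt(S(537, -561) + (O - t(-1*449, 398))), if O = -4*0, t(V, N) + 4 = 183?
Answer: I*sqrt(53) ≈ 7.2801*I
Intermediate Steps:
t(V, N) = 179 (t(V, N) = -4 + 183 = 179)
O = 0
sqrt(S(537, -561) + (O - t(-1*449, 398))) = sqrt(126 + (0 - 1*179)) = sqrt(126 + (0 - 179)) = sqrt(126 - 179) = sqrt(-53) = I*sqrt(53)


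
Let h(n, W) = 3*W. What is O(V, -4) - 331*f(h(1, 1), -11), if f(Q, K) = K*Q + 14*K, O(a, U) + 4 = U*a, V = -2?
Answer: 61901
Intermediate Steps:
O(a, U) = -4 + U*a
f(Q, K) = 14*K + K*Q
O(V, -4) - 331*f(h(1, 1), -11) = (-4 - 4*(-2)) - (-3641)*(14 + 3*1) = (-4 + 8) - (-3641)*(14 + 3) = 4 - (-3641)*17 = 4 - 331*(-187) = 4 + 61897 = 61901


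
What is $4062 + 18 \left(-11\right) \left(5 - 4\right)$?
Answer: $3864$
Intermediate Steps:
$4062 + 18 \left(-11\right) \left(5 - 4\right) = 4062 - 198 = 3864$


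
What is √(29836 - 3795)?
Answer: √26041 ≈ 161.37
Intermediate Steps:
√(29836 - 3795) = √26041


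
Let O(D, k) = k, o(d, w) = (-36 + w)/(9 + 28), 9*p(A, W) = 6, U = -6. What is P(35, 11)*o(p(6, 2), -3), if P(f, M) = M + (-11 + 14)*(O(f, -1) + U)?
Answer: 390/37 ≈ 10.541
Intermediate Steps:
p(A, W) = 2/3 (p(A, W) = (1/9)*6 = 2/3)
o(d, w) = -36/37 + w/37 (o(d, w) = (-36 + w)/37 = (-36 + w)*(1/37) = -36/37 + w/37)
P(f, M) = -21 + M (P(f, M) = M + (-11 + 14)*(-1 - 6) = M + 3*(-7) = M - 21 = -21 + M)
P(35, 11)*o(p(6, 2), -3) = (-21 + 11)*(-36/37 + (1/37)*(-3)) = -10*(-36/37 - 3/37) = -10*(-39/37) = 390/37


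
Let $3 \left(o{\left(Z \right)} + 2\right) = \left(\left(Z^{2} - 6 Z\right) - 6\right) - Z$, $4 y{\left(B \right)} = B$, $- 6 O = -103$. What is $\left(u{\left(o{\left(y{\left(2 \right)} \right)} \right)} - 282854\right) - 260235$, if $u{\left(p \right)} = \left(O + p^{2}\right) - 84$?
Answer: $- \frac{78210719}{144} \approx -5.4313 \cdot 10^{5}$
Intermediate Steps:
$O = \frac{103}{6}$ ($O = \left(- \frac{1}{6}\right) \left(-103\right) = \frac{103}{6} \approx 17.167$)
$y{\left(B \right)} = \frac{B}{4}$
$o{\left(Z \right)} = -4 - \frac{7 Z}{3} + \frac{Z^{2}}{3}$ ($o{\left(Z \right)} = -2 + \frac{\left(\left(Z^{2} - 6 Z\right) - 6\right) - Z}{3} = -2 + \frac{\left(-6 + Z^{2} - 6 Z\right) - Z}{3} = -2 + \frac{-6 + Z^{2} - 7 Z}{3} = -2 - \left(2 - \frac{Z^{2}}{3} + \frac{7 Z}{3}\right) = -4 - \frac{7 Z}{3} + \frac{Z^{2}}{3}$)
$u{\left(p \right)} = - \frac{401}{6} + p^{2}$ ($u{\left(p \right)} = \left(\frac{103}{6} + p^{2}\right) - 84 = - \frac{401}{6} + p^{2}$)
$\left(u{\left(o{\left(y{\left(2 \right)} \right)} \right)} - 282854\right) - 260235 = \left(\left(- \frac{401}{6} + \left(-4 - \frac{7 \cdot \frac{1}{4} \cdot 2}{3} + \frac{\left(\frac{1}{4} \cdot 2\right)^{2}}{3}\right)^{2}\right) - 282854\right) - 260235 = \left(\left(- \frac{401}{6} + \left(-4 - \frac{7}{6} + \frac{1}{3 \cdot 4}\right)^{2}\right) - 282854\right) - 260235 = \left(\left(- \frac{401}{6} + \left(-4 - \frac{7}{6} + \frac{1}{3} \cdot \frac{1}{4}\right)^{2}\right) - 282854\right) - 260235 = \left(\left(- \frac{401}{6} + \left(-4 - \frac{7}{6} + \frac{1}{12}\right)^{2}\right) - 282854\right) - 260235 = \left(\left(- \frac{401}{6} + \left(- \frac{61}{12}\right)^{2}\right) - 282854\right) - 260235 = \left(\left(- \frac{401}{6} + \frac{3721}{144}\right) - 282854\right) - 260235 = \left(- \frac{5903}{144} - 282854\right) - 260235 = - \frac{40736879}{144} - 260235 = - \frac{78210719}{144}$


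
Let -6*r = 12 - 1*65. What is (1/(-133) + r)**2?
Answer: 49603849/636804 ≈ 77.895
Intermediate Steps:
r = 53/6 (r = -(12 - 1*65)/6 = -(12 - 65)/6 = -1/6*(-53) = 53/6 ≈ 8.8333)
(1/(-133) + r)**2 = (1/(-133) + 53/6)**2 = (1*(-1/133) + 53/6)**2 = (-1/133 + 53/6)**2 = (7043/798)**2 = 49603849/636804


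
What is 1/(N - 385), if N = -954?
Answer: -1/1339 ≈ -0.00074683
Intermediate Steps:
1/(N - 385) = 1/(-954 - 385) = 1/(-1339) = -1/1339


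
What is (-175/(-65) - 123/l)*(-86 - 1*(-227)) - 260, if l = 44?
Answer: -157039/572 ≈ -274.54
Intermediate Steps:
(-175/(-65) - 123/l)*(-86 - 1*(-227)) - 260 = (-175/(-65) - 123/44)*(-86 - 1*(-227)) - 260 = (-175*(-1/65) - 123*1/44)*(-86 + 227) - 260 = (35/13 - 123/44)*141 - 260 = -59/572*141 - 260 = -8319/572 - 260 = -157039/572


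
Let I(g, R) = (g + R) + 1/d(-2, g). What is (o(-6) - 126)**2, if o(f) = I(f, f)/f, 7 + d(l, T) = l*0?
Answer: 27112849/1764 ≈ 15370.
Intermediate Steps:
d(l, T) = -7 (d(l, T) = -7 + l*0 = -7 + 0 = -7)
I(g, R) = -1/7 + R + g (I(g, R) = (g + R) + 1/(-7) = (R + g) - 1/7 = -1/7 + R + g)
o(f) = (-1/7 + 2*f)/f (o(f) = (-1/7 + f + f)/f = (-1/7 + 2*f)/f)
(o(-6) - 126)**2 = ((2 - 1/7/(-6)) - 126)**2 = ((2 - 1/7*(-1/6)) - 126)**2 = ((2 + 1/42) - 126)**2 = (85/42 - 126)**2 = (-5207/42)**2 = 27112849/1764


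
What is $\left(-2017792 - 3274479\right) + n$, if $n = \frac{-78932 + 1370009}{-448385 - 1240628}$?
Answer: $- \frac{8938715809600}{1689013} \approx -5.2923 \cdot 10^{6}$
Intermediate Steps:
$n = - \frac{1291077}{1689013}$ ($n = \frac{1291077}{-1689013} = 1291077 \left(- \frac{1}{1689013}\right) = - \frac{1291077}{1689013} \approx -0.7644$)
$\left(-2017792 - 3274479\right) + n = \left(-2017792 - 3274479\right) - \frac{1291077}{1689013} = -5292271 - \frac{1291077}{1689013} = - \frac{8938715809600}{1689013}$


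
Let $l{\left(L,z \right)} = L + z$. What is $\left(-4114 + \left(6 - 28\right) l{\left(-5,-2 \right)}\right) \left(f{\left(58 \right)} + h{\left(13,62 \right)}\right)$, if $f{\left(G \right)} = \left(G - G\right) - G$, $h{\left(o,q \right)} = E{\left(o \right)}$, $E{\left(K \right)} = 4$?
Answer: $213840$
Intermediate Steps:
$h{\left(o,q \right)} = 4$
$f{\left(G \right)} = - G$ ($f{\left(G \right)} = 0 - G = - G$)
$\left(-4114 + \left(6 - 28\right) l{\left(-5,-2 \right)}\right) \left(f{\left(58 \right)} + h{\left(13,62 \right)}\right) = \left(-4114 + \left(6 - 28\right) \left(-5 - 2\right)\right) \left(\left(-1\right) 58 + 4\right) = \left(-4114 - -154\right) \left(-58 + 4\right) = \left(-4114 + 154\right) \left(-54\right) = \left(-3960\right) \left(-54\right) = 213840$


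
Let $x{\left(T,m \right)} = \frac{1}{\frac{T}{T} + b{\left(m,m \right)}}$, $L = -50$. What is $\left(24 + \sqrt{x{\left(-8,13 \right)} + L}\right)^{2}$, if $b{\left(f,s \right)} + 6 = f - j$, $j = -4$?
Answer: $\frac{\left(144 + i \sqrt{1797}\right)^{2}}{36} \approx 526.08 + 339.13 i$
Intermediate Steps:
$b{\left(f,s \right)} = -2 + f$ ($b{\left(f,s \right)} = -6 + \left(f - -4\right) = -6 + \left(f + 4\right) = -6 + \left(4 + f\right) = -2 + f$)
$x{\left(T,m \right)} = \frac{1}{-1 + m}$ ($x{\left(T,m \right)} = \frac{1}{\frac{T}{T} + \left(-2 + m\right)} = \frac{1}{1 + \left(-2 + m\right)} = \frac{1}{-1 + m}$)
$\left(24 + \sqrt{x{\left(-8,13 \right)} + L}\right)^{2} = \left(24 + \sqrt{\frac{1}{-1 + 13} - 50}\right)^{2} = \left(24 + \sqrt{\frac{1}{12} - 50}\right)^{2} = \left(24 + \sqrt{- \frac{599}{12}}\right)^{2} = \left(24 + \frac{i \sqrt{1797}}{6}\right)^{2}$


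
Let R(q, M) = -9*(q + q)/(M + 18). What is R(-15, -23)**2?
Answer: 2916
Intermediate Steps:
R(q, M) = -18*q/(18 + M) (R(q, M) = -9*2*q/(18 + M) = -18*q/(18 + M))
R(-15, -23)**2 = (-18*(-15)/(18 - 23))**2 = (-18*(-15)/(-5))**2 = (-18*(-15)*(-1/5))**2 = (-54)**2 = 2916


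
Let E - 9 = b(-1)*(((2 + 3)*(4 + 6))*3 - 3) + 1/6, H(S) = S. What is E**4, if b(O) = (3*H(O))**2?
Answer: 4081682805026401/1296 ≈ 3.1494e+12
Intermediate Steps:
b(O) = 9*O**2 (b(O) = (3*O)**2 = 9*O**2)
E = 7993/6 (E = 9 + ((9*(-1)**2)*(((2 + 3)*(4 + 6))*3 - 3) + 1/6) = 9 + ((9*1)*((5*10)*3 - 3) + 1/6) = 9 + (9*(50*3 - 3) + 1/6) = 9 + (9*(150 - 3) + 1/6) = 9 + (9*147 + 1/6) = 9 + (1323 + 1/6) = 9 + 7939/6 = 7993/6 ≈ 1332.2)
E**4 = (7993/6)**4 = 4081682805026401/1296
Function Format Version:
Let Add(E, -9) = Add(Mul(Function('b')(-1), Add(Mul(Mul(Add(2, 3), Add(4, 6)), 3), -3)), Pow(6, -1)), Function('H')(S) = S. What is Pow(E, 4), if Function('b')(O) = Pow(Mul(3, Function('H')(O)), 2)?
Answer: Rational(4081682805026401, 1296) ≈ 3.1494e+12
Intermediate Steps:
Function('b')(O) = Mul(9, Pow(O, 2)) (Function('b')(O) = Pow(Mul(3, O), 2) = Mul(9, Pow(O, 2)))
E = Rational(7993, 6) (E = Add(9, Add(Mul(Mul(9, Pow(-1, 2)), Add(Mul(Mul(Add(2, 3), Add(4, 6)), 3), -3)), Pow(6, -1))) = Add(9, Add(Mul(Mul(9, 1), Add(Mul(Mul(5, 10), 3), -3)), Rational(1, 6))) = Add(9, Add(Mul(9, Add(Mul(50, 3), -3)), Rational(1, 6))) = Add(9, Add(Mul(9, Add(150, -3)), Rational(1, 6))) = Add(9, Add(Mul(9, 147), Rational(1, 6))) = Add(9, Add(1323, Rational(1, 6))) = Add(9, Rational(7939, 6)) = Rational(7993, 6) ≈ 1332.2)
Pow(E, 4) = Pow(Rational(7993, 6), 4) = Rational(4081682805026401, 1296)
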